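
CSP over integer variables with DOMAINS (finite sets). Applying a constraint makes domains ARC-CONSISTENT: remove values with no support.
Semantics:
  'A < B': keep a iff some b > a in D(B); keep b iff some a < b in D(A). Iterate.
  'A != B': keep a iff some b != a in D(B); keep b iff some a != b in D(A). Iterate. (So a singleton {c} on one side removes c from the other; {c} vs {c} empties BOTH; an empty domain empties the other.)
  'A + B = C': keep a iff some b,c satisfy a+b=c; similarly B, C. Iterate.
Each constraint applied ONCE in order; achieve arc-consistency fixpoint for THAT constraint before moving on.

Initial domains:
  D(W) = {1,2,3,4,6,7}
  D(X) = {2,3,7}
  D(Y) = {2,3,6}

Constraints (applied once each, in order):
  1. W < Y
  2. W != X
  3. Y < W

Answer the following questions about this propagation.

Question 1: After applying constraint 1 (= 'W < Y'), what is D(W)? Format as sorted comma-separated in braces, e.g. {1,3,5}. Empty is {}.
Constraint 1 (W < Y) on D(W)={1,2,3,4,6,7} D(Y)={2,3,6}: W {1,2,3,4,6,7}->{1,2,3,4}
So after constraint 1: D(W) = {1,2,3,4}

Answer: {1,2,3,4}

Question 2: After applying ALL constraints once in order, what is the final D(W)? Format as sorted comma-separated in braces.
Constraint 1 (W < Y) on D(W)={1,2,3,4,6,7} D(Y)={2,3,6}: W {1,2,3,4,6,7}->{1,2,3,4}
Constraint 2 (W != X) on D(W)={1,2,3,4} D(X)={2,3,7}: no change
Constraint 3 (Y < W) on D(Y)={2,3,6} D(W)={1,2,3,4}: Y {2,3,6}->{2,3}; W {1,2,3,4}->{3,4}
So after all 3 constraints: D(W) = {3,4}

Answer: {3,4}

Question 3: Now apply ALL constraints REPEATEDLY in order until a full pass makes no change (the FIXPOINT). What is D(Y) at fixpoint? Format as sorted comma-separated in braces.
Answer: {}

Derivation:
pass 0 (initial): D(Y)={2,3,6}
pass 1: W {1,2,3,4,6,7}->{3,4}; Y {2,3,6}->{2,3}
pass 2: W {3,4}->{}; X {2,3,7}->{}; Y {2,3}->{}
pass 3: no change
Fixpoint after 3 passes: D(Y) = {}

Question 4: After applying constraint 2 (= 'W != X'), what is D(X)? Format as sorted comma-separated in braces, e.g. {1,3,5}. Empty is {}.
Constraint 1 (W < Y) on D(W)={1,2,3,4,6,7} D(Y)={2,3,6}: W {1,2,3,4,6,7}->{1,2,3,4}
Constraint 2 (W != X) on D(W)={1,2,3,4} D(X)={2,3,7}: no change
So after constraint 2: D(X) = {2,3,7}

Answer: {2,3,7}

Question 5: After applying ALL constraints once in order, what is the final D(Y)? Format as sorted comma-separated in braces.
Constraint 1 (W < Y) on D(W)={1,2,3,4,6,7} D(Y)={2,3,6}: W {1,2,3,4,6,7}->{1,2,3,4}
Constraint 2 (W != X) on D(W)={1,2,3,4} D(X)={2,3,7}: no change
Constraint 3 (Y < W) on D(Y)={2,3,6} D(W)={1,2,3,4}: Y {2,3,6}->{2,3}; W {1,2,3,4}->{3,4}
So after all 3 constraints: D(Y) = {2,3}

Answer: {2,3}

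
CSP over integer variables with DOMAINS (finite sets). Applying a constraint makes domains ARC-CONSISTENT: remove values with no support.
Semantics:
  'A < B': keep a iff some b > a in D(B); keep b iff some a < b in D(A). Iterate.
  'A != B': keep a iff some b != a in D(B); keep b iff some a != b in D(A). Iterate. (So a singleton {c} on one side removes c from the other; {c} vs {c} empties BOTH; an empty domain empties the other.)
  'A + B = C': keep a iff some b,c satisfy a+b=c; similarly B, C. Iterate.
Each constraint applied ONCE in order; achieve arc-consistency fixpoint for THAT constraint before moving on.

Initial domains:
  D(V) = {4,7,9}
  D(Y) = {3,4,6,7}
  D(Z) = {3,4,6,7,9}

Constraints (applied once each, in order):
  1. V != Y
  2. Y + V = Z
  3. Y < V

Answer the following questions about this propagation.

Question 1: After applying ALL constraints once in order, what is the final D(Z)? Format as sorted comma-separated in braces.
Answer: {7}

Derivation:
Constraint 1 (V != Y) on D(V)={4,7,9} D(Y)={3,4,6,7}: no change
Constraint 2 (Y + V = Z) on D(Y)={3,4,6,7} D(V)={4,7,9} D(Z)={3,4,6,7,9}: Y {3,4,6,7}->{3}; V {4,7,9}->{4}; Z {3,4,6,7,9}->{7}
Constraint 3 (Y < V) on D(Y)={3} D(V)={4}: no change
So after all 3 constraints: D(Z) = {7}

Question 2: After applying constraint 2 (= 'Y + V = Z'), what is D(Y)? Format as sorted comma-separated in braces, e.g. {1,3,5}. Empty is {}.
Answer: {3}

Derivation:
Constraint 1 (V != Y) on D(V)={4,7,9} D(Y)={3,4,6,7}: no change
Constraint 2 (Y + V = Z) on D(Y)={3,4,6,7} D(V)={4,7,9} D(Z)={3,4,6,7,9}: Y {3,4,6,7}->{3}; V {4,7,9}->{4}; Z {3,4,6,7,9}->{7}
So after constraint 2: D(Y) = {3}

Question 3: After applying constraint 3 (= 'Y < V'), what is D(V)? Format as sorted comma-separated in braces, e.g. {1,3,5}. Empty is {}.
Constraint 1 (V != Y) on D(V)={4,7,9} D(Y)={3,4,6,7}: no change
Constraint 2 (Y + V = Z) on D(Y)={3,4,6,7} D(V)={4,7,9} D(Z)={3,4,6,7,9}: Y {3,4,6,7}->{3}; V {4,7,9}->{4}; Z {3,4,6,7,9}->{7}
Constraint 3 (Y < V) on D(Y)={3} D(V)={4}: no change
So after constraint 3: D(V) = {4}

Answer: {4}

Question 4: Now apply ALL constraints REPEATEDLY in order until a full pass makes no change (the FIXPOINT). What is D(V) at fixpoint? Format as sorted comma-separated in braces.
Answer: {4}

Derivation:
pass 0 (initial): D(V)={4,7,9}
pass 1: V {4,7,9}->{4}; Y {3,4,6,7}->{3}; Z {3,4,6,7,9}->{7}
pass 2: no change
Fixpoint after 2 passes: D(V) = {4}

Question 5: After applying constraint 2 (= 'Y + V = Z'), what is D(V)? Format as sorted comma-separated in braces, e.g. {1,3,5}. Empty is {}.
Answer: {4}

Derivation:
Constraint 1 (V != Y) on D(V)={4,7,9} D(Y)={3,4,6,7}: no change
Constraint 2 (Y + V = Z) on D(Y)={3,4,6,7} D(V)={4,7,9} D(Z)={3,4,6,7,9}: Y {3,4,6,7}->{3}; V {4,7,9}->{4}; Z {3,4,6,7,9}->{7}
So after constraint 2: D(V) = {4}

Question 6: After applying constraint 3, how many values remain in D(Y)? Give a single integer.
Answer: 1

Derivation:
Constraint 1 (V != Y) on D(V)={4,7,9} D(Y)={3,4,6,7}: no change
Constraint 2 (Y + V = Z) on D(Y)={3,4,6,7} D(V)={4,7,9} D(Z)={3,4,6,7,9}: Y {3,4,6,7}->{3}; V {4,7,9}->{4}; Z {3,4,6,7,9}->{7}
Constraint 3 (Y < V) on D(Y)={3} D(V)={4}: no change
So after constraint 3: D(Y)={3}, size = 1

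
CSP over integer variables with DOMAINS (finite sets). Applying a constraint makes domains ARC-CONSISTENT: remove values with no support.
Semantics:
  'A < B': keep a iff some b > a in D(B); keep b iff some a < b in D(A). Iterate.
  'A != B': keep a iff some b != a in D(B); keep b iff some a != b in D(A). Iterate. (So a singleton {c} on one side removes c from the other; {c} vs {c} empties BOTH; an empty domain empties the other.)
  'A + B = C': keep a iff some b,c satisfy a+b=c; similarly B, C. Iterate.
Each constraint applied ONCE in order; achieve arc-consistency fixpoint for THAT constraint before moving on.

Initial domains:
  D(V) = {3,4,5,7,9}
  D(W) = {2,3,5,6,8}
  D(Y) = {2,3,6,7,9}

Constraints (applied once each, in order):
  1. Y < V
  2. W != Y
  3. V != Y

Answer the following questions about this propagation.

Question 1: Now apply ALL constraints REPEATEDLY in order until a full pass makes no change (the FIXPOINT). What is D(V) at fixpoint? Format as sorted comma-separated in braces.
pass 0 (initial): D(V)={3,4,5,7,9}
pass 1: Y {2,3,6,7,9}->{2,3,6,7}
pass 2: no change
Fixpoint after 2 passes: D(V) = {3,4,5,7,9}

Answer: {3,4,5,7,9}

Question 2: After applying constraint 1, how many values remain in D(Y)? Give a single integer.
Answer: 4

Derivation:
Constraint 1 (Y < V) on D(Y)={2,3,6,7,9} D(V)={3,4,5,7,9}: Y {2,3,6,7,9}->{2,3,6,7}
So after constraint 1: D(Y)={2,3,6,7}, size = 4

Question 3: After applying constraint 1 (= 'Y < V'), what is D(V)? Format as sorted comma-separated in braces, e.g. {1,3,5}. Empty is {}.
Answer: {3,4,5,7,9}

Derivation:
Constraint 1 (Y < V) on D(Y)={2,3,6,7,9} D(V)={3,4,5,7,9}: Y {2,3,6,7,9}->{2,3,6,7}
So after constraint 1: D(V) = {3,4,5,7,9}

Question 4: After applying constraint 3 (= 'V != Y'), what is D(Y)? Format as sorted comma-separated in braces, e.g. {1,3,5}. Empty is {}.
Constraint 1 (Y < V) on D(Y)={2,3,6,7,9} D(V)={3,4,5,7,9}: Y {2,3,6,7,9}->{2,3,6,7}
Constraint 2 (W != Y) on D(W)={2,3,5,6,8} D(Y)={2,3,6,7}: no change
Constraint 3 (V != Y) on D(V)={3,4,5,7,9} D(Y)={2,3,6,7}: no change
So after constraint 3: D(Y) = {2,3,6,7}

Answer: {2,3,6,7}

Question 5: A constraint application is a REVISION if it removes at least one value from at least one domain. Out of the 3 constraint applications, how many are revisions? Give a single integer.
Constraint 1 (Y < V) on D(Y)={2,3,6,7,9} D(V)={3,4,5,7,9}: Y {2,3,6,7,9}->{2,3,6,7} => REVISION
Constraint 2 (W != Y) on D(W)={2,3,5,6,8} D(Y)={2,3,6,7}: no change => not a revision
Constraint 3 (V != Y) on D(V)={3,4,5,7,9} D(Y)={2,3,6,7}: no change => not a revision
Total revisions = 1

Answer: 1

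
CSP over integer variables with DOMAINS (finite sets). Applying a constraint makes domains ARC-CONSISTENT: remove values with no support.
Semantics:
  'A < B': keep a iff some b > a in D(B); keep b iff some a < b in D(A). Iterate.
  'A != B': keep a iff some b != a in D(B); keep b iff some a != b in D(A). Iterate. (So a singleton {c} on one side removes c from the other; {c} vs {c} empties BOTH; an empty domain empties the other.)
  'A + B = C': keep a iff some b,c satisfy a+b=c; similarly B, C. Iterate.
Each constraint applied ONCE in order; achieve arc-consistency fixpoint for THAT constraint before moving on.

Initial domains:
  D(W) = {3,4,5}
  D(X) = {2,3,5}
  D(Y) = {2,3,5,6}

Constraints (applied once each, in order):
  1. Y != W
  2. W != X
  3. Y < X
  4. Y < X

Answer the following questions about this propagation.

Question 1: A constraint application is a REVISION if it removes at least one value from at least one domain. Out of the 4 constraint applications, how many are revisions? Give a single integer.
Answer: 1

Derivation:
Constraint 1 (Y != W) on D(Y)={2,3,5,6} D(W)={3,4,5}: no change => not a revision
Constraint 2 (W != X) on D(W)={3,4,5} D(X)={2,3,5}: no change => not a revision
Constraint 3 (Y < X) on D(Y)={2,3,5,6} D(X)={2,3,5}: Y {2,3,5,6}->{2,3}; X {2,3,5}->{3,5} => REVISION
Constraint 4 (Y < X) on D(Y)={2,3} D(X)={3,5}: no change => not a revision
Total revisions = 1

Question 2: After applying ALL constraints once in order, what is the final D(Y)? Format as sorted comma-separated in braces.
Answer: {2,3}

Derivation:
Constraint 1 (Y != W) on D(Y)={2,3,5,6} D(W)={3,4,5}: no change
Constraint 2 (W != X) on D(W)={3,4,5} D(X)={2,3,5}: no change
Constraint 3 (Y < X) on D(Y)={2,3,5,6} D(X)={2,3,5}: Y {2,3,5,6}->{2,3}; X {2,3,5}->{3,5}
Constraint 4 (Y < X) on D(Y)={2,3} D(X)={3,5}: no change
So after all 4 constraints: D(Y) = {2,3}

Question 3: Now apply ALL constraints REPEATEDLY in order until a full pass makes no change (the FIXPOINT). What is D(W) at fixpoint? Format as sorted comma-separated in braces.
pass 0 (initial): D(W)={3,4,5}
pass 1: X {2,3,5}->{3,5}; Y {2,3,5,6}->{2,3}
pass 2: no change
Fixpoint after 2 passes: D(W) = {3,4,5}

Answer: {3,4,5}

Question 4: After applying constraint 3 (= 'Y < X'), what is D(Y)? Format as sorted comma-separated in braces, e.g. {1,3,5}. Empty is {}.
Answer: {2,3}

Derivation:
Constraint 1 (Y != W) on D(Y)={2,3,5,6} D(W)={3,4,5}: no change
Constraint 2 (W != X) on D(W)={3,4,5} D(X)={2,3,5}: no change
Constraint 3 (Y < X) on D(Y)={2,3,5,6} D(X)={2,3,5}: Y {2,3,5,6}->{2,3}; X {2,3,5}->{3,5}
So after constraint 3: D(Y) = {2,3}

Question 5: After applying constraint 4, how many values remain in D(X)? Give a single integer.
Constraint 1 (Y != W) on D(Y)={2,3,5,6} D(W)={3,4,5}: no change
Constraint 2 (W != X) on D(W)={3,4,5} D(X)={2,3,5}: no change
Constraint 3 (Y < X) on D(Y)={2,3,5,6} D(X)={2,3,5}: Y {2,3,5,6}->{2,3}; X {2,3,5}->{3,5}
Constraint 4 (Y < X) on D(Y)={2,3} D(X)={3,5}: no change
So after constraint 4: D(X)={3,5}, size = 2

Answer: 2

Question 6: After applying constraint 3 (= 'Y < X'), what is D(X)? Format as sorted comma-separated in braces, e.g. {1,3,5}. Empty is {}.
Constraint 1 (Y != W) on D(Y)={2,3,5,6} D(W)={3,4,5}: no change
Constraint 2 (W != X) on D(W)={3,4,5} D(X)={2,3,5}: no change
Constraint 3 (Y < X) on D(Y)={2,3,5,6} D(X)={2,3,5}: Y {2,3,5,6}->{2,3}; X {2,3,5}->{3,5}
So after constraint 3: D(X) = {3,5}

Answer: {3,5}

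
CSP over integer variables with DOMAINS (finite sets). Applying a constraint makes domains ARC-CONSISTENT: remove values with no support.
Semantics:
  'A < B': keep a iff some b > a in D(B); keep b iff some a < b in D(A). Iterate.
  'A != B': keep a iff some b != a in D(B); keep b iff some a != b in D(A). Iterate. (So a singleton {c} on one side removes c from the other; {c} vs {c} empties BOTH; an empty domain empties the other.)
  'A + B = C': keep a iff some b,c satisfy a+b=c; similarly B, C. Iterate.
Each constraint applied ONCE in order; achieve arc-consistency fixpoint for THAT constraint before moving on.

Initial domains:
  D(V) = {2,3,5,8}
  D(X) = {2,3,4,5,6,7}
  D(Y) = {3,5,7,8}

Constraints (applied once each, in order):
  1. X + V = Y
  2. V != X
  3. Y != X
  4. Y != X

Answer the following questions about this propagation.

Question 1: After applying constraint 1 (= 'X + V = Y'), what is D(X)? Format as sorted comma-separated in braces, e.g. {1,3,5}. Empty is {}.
Constraint 1 (X + V = Y) on D(X)={2,3,4,5,6,7} D(V)={2,3,5,8} D(Y)={3,5,7,8}: X {2,3,4,5,6,7}->{2,3,4,5,6}; V {2,3,5,8}->{2,3,5}; Y {3,5,7,8}->{5,7,8}
So after constraint 1: D(X) = {2,3,4,5,6}

Answer: {2,3,4,5,6}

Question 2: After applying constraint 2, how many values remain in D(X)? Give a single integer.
Constraint 1 (X + V = Y) on D(X)={2,3,4,5,6,7} D(V)={2,3,5,8} D(Y)={3,5,7,8}: X {2,3,4,5,6,7}->{2,3,4,5,6}; V {2,3,5,8}->{2,3,5}; Y {3,5,7,8}->{5,7,8}
Constraint 2 (V != X) on D(V)={2,3,5} D(X)={2,3,4,5,6}: no change
So after constraint 2: D(X)={2,3,4,5,6}, size = 5

Answer: 5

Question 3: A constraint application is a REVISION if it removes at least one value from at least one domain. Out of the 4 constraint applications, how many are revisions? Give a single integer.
Constraint 1 (X + V = Y) on D(X)={2,3,4,5,6,7} D(V)={2,3,5,8} D(Y)={3,5,7,8}: X {2,3,4,5,6,7}->{2,3,4,5,6}; V {2,3,5,8}->{2,3,5}; Y {3,5,7,8}->{5,7,8} => REVISION
Constraint 2 (V != X) on D(V)={2,3,5} D(X)={2,3,4,5,6}: no change => not a revision
Constraint 3 (Y != X) on D(Y)={5,7,8} D(X)={2,3,4,5,6}: no change => not a revision
Constraint 4 (Y != X) on D(Y)={5,7,8} D(X)={2,3,4,5,6}: no change => not a revision
Total revisions = 1

Answer: 1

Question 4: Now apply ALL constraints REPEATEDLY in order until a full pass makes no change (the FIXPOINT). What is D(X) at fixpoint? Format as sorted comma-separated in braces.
Answer: {2,3,4,5,6}

Derivation:
pass 0 (initial): D(X)={2,3,4,5,6,7}
pass 1: V {2,3,5,8}->{2,3,5}; X {2,3,4,5,6,7}->{2,3,4,5,6}; Y {3,5,7,8}->{5,7,8}
pass 2: no change
Fixpoint after 2 passes: D(X) = {2,3,4,5,6}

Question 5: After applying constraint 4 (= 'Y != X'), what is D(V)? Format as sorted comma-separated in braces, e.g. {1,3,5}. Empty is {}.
Constraint 1 (X + V = Y) on D(X)={2,3,4,5,6,7} D(V)={2,3,5,8} D(Y)={3,5,7,8}: X {2,3,4,5,6,7}->{2,3,4,5,6}; V {2,3,5,8}->{2,3,5}; Y {3,5,7,8}->{5,7,8}
Constraint 2 (V != X) on D(V)={2,3,5} D(X)={2,3,4,5,6}: no change
Constraint 3 (Y != X) on D(Y)={5,7,8} D(X)={2,3,4,5,6}: no change
Constraint 4 (Y != X) on D(Y)={5,7,8} D(X)={2,3,4,5,6}: no change
So after constraint 4: D(V) = {2,3,5}

Answer: {2,3,5}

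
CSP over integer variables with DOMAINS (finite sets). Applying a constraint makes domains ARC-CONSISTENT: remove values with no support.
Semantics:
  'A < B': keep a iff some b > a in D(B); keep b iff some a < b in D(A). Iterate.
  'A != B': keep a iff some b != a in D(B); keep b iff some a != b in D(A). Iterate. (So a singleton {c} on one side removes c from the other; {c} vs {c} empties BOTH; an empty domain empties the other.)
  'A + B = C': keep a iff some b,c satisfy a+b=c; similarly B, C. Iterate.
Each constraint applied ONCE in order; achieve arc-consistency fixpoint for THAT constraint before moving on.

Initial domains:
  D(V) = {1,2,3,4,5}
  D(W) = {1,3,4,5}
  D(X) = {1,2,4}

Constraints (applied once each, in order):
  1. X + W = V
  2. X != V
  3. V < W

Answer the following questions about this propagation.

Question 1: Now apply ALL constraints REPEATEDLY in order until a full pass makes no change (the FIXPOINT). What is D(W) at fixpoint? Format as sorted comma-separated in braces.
pass 0 (initial): D(W)={1,3,4,5}
pass 1: V {1,2,3,4,5}->{2,3}; W {1,3,4,5}->{3,4}
pass 2: V {2,3}->{}; W {3,4}->{}; X {1,2,4}->{}
pass 3: no change
Fixpoint after 3 passes: D(W) = {}

Answer: {}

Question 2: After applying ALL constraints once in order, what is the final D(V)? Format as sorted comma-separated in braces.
Constraint 1 (X + W = V) on D(X)={1,2,4} D(W)={1,3,4,5} D(V)={1,2,3,4,5}: W {1,3,4,5}->{1,3,4}; V {1,2,3,4,5}->{2,3,4,5}
Constraint 2 (X != V) on D(X)={1,2,4} D(V)={2,3,4,5}: no change
Constraint 3 (V < W) on D(V)={2,3,4,5} D(W)={1,3,4}: V {2,3,4,5}->{2,3}; W {1,3,4}->{3,4}
So after all 3 constraints: D(V) = {2,3}

Answer: {2,3}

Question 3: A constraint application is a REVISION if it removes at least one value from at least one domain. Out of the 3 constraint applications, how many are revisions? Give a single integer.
Constraint 1 (X + W = V) on D(X)={1,2,4} D(W)={1,3,4,5} D(V)={1,2,3,4,5}: W {1,3,4,5}->{1,3,4}; V {1,2,3,4,5}->{2,3,4,5} => REVISION
Constraint 2 (X != V) on D(X)={1,2,4} D(V)={2,3,4,5}: no change => not a revision
Constraint 3 (V < W) on D(V)={2,3,4,5} D(W)={1,3,4}: V {2,3,4,5}->{2,3}; W {1,3,4}->{3,4} => REVISION
Total revisions = 2

Answer: 2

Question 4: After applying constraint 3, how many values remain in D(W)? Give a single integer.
Constraint 1 (X + W = V) on D(X)={1,2,4} D(W)={1,3,4,5} D(V)={1,2,3,4,5}: W {1,3,4,5}->{1,3,4}; V {1,2,3,4,5}->{2,3,4,5}
Constraint 2 (X != V) on D(X)={1,2,4} D(V)={2,3,4,5}: no change
Constraint 3 (V < W) on D(V)={2,3,4,5} D(W)={1,3,4}: V {2,3,4,5}->{2,3}; W {1,3,4}->{3,4}
So after constraint 3: D(W)={3,4}, size = 2

Answer: 2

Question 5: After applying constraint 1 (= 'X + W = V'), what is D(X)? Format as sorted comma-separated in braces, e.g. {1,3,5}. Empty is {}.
Answer: {1,2,4}

Derivation:
Constraint 1 (X + W = V) on D(X)={1,2,4} D(W)={1,3,4,5} D(V)={1,2,3,4,5}: W {1,3,4,5}->{1,3,4}; V {1,2,3,4,5}->{2,3,4,5}
So after constraint 1: D(X) = {1,2,4}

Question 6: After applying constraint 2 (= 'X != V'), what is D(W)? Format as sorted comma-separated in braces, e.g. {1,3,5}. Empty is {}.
Constraint 1 (X + W = V) on D(X)={1,2,4} D(W)={1,3,4,5} D(V)={1,2,3,4,5}: W {1,3,4,5}->{1,3,4}; V {1,2,3,4,5}->{2,3,4,5}
Constraint 2 (X != V) on D(X)={1,2,4} D(V)={2,3,4,5}: no change
So after constraint 2: D(W) = {1,3,4}

Answer: {1,3,4}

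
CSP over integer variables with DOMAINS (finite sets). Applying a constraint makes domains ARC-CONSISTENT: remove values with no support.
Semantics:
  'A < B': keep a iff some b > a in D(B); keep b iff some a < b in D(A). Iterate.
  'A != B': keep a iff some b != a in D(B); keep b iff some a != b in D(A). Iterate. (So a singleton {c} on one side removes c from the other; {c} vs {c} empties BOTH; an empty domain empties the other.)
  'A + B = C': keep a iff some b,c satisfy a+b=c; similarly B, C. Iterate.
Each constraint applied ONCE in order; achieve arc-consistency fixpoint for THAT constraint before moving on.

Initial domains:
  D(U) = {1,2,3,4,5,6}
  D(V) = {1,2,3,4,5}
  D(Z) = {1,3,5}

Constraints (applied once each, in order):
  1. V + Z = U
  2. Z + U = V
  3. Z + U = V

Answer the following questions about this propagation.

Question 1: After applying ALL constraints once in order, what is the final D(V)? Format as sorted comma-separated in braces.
Constraint 1 (V + Z = U) on D(V)={1,2,3,4,5} D(Z)={1,3,5} D(U)={1,2,3,4,5,6}: U {1,2,3,4,5,6}->{2,3,4,5,6}
Constraint 2 (Z + U = V) on D(Z)={1,3,5} D(U)={2,3,4,5,6} D(V)={1,2,3,4,5}: Z {1,3,5}->{1,3}; U {2,3,4,5,6}->{2,3,4}; V {1,2,3,4,5}->{3,4,5}
Constraint 3 (Z + U = V) on D(Z)={1,3} D(U)={2,3,4} D(V)={3,4,5}: no change
So after all 3 constraints: D(V) = {3,4,5}

Answer: {3,4,5}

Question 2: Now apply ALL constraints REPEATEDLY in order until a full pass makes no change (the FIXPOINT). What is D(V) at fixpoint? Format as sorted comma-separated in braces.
Answer: {}

Derivation:
pass 0 (initial): D(V)={1,2,3,4,5}
pass 1: U {1,2,3,4,5,6}->{2,3,4}; V {1,2,3,4,5}->{3,4,5}; Z {1,3,5}->{1,3}
pass 2: U {2,3,4}->{}; V {3,4,5}->{}; Z {1,3}->{}
pass 3: no change
Fixpoint after 3 passes: D(V) = {}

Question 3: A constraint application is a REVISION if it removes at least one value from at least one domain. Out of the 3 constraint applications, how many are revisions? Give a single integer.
Answer: 2

Derivation:
Constraint 1 (V + Z = U) on D(V)={1,2,3,4,5} D(Z)={1,3,5} D(U)={1,2,3,4,5,6}: U {1,2,3,4,5,6}->{2,3,4,5,6} => REVISION
Constraint 2 (Z + U = V) on D(Z)={1,3,5} D(U)={2,3,4,5,6} D(V)={1,2,3,4,5}: Z {1,3,5}->{1,3}; U {2,3,4,5,6}->{2,3,4}; V {1,2,3,4,5}->{3,4,5} => REVISION
Constraint 3 (Z + U = V) on D(Z)={1,3} D(U)={2,3,4} D(V)={3,4,5}: no change => not a revision
Total revisions = 2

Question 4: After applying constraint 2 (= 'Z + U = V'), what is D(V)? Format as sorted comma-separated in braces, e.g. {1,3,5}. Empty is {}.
Constraint 1 (V + Z = U) on D(V)={1,2,3,4,5} D(Z)={1,3,5} D(U)={1,2,3,4,5,6}: U {1,2,3,4,5,6}->{2,3,4,5,6}
Constraint 2 (Z + U = V) on D(Z)={1,3,5} D(U)={2,3,4,5,6} D(V)={1,2,3,4,5}: Z {1,3,5}->{1,3}; U {2,3,4,5,6}->{2,3,4}; V {1,2,3,4,5}->{3,4,5}
So after constraint 2: D(V) = {3,4,5}

Answer: {3,4,5}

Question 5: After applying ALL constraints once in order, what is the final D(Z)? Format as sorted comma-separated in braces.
Constraint 1 (V + Z = U) on D(V)={1,2,3,4,5} D(Z)={1,3,5} D(U)={1,2,3,4,5,6}: U {1,2,3,4,5,6}->{2,3,4,5,6}
Constraint 2 (Z + U = V) on D(Z)={1,3,5} D(U)={2,3,4,5,6} D(V)={1,2,3,4,5}: Z {1,3,5}->{1,3}; U {2,3,4,5,6}->{2,3,4}; V {1,2,3,4,5}->{3,4,5}
Constraint 3 (Z + U = V) on D(Z)={1,3} D(U)={2,3,4} D(V)={3,4,5}: no change
So after all 3 constraints: D(Z) = {1,3}

Answer: {1,3}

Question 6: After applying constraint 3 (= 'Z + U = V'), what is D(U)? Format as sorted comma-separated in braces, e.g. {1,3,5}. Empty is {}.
Answer: {2,3,4}

Derivation:
Constraint 1 (V + Z = U) on D(V)={1,2,3,4,5} D(Z)={1,3,5} D(U)={1,2,3,4,5,6}: U {1,2,3,4,5,6}->{2,3,4,5,6}
Constraint 2 (Z + U = V) on D(Z)={1,3,5} D(U)={2,3,4,5,6} D(V)={1,2,3,4,5}: Z {1,3,5}->{1,3}; U {2,3,4,5,6}->{2,3,4}; V {1,2,3,4,5}->{3,4,5}
Constraint 3 (Z + U = V) on D(Z)={1,3} D(U)={2,3,4} D(V)={3,4,5}: no change
So after constraint 3: D(U) = {2,3,4}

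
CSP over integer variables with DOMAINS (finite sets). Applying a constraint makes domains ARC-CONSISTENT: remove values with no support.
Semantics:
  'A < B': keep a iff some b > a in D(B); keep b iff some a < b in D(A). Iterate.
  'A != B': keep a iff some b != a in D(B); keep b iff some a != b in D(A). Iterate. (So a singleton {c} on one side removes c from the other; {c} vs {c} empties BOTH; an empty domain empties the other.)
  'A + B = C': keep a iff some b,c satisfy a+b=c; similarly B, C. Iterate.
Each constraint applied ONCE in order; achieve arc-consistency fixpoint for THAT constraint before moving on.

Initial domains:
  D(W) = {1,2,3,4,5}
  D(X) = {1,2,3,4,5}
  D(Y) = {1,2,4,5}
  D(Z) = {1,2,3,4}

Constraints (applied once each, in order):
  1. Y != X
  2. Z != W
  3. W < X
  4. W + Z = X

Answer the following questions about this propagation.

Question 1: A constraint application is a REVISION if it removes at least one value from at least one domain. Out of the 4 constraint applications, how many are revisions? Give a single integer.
Answer: 1

Derivation:
Constraint 1 (Y != X) on D(Y)={1,2,4,5} D(X)={1,2,3,4,5}: no change => not a revision
Constraint 2 (Z != W) on D(Z)={1,2,3,4} D(W)={1,2,3,4,5}: no change => not a revision
Constraint 3 (W < X) on D(W)={1,2,3,4,5} D(X)={1,2,3,4,5}: W {1,2,3,4,5}->{1,2,3,4}; X {1,2,3,4,5}->{2,3,4,5} => REVISION
Constraint 4 (W + Z = X) on D(W)={1,2,3,4} D(Z)={1,2,3,4} D(X)={2,3,4,5}: no change => not a revision
Total revisions = 1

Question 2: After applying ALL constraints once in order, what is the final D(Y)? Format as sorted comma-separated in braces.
Answer: {1,2,4,5}

Derivation:
Constraint 1 (Y != X) on D(Y)={1,2,4,5} D(X)={1,2,3,4,5}: no change
Constraint 2 (Z != W) on D(Z)={1,2,3,4} D(W)={1,2,3,4,5}: no change
Constraint 3 (W < X) on D(W)={1,2,3,4,5} D(X)={1,2,3,4,5}: W {1,2,3,4,5}->{1,2,3,4}; X {1,2,3,4,5}->{2,3,4,5}
Constraint 4 (W + Z = X) on D(W)={1,2,3,4} D(Z)={1,2,3,4} D(X)={2,3,4,5}: no change
So after all 4 constraints: D(Y) = {1,2,4,5}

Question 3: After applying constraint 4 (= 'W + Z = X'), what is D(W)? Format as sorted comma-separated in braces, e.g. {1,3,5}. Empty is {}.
Constraint 1 (Y != X) on D(Y)={1,2,4,5} D(X)={1,2,3,4,5}: no change
Constraint 2 (Z != W) on D(Z)={1,2,3,4} D(W)={1,2,3,4,5}: no change
Constraint 3 (W < X) on D(W)={1,2,3,4,5} D(X)={1,2,3,4,5}: W {1,2,3,4,5}->{1,2,3,4}; X {1,2,3,4,5}->{2,3,4,5}
Constraint 4 (W + Z = X) on D(W)={1,2,3,4} D(Z)={1,2,3,4} D(X)={2,3,4,5}: no change
So after constraint 4: D(W) = {1,2,3,4}

Answer: {1,2,3,4}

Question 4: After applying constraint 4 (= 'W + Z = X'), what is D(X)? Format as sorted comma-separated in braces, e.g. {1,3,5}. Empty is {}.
Answer: {2,3,4,5}

Derivation:
Constraint 1 (Y != X) on D(Y)={1,2,4,5} D(X)={1,2,3,4,5}: no change
Constraint 2 (Z != W) on D(Z)={1,2,3,4} D(W)={1,2,3,4,5}: no change
Constraint 3 (W < X) on D(W)={1,2,3,4,5} D(X)={1,2,3,4,5}: W {1,2,3,4,5}->{1,2,3,4}; X {1,2,3,4,5}->{2,3,4,5}
Constraint 4 (W + Z = X) on D(W)={1,2,3,4} D(Z)={1,2,3,4} D(X)={2,3,4,5}: no change
So after constraint 4: D(X) = {2,3,4,5}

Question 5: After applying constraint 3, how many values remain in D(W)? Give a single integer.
Constraint 1 (Y != X) on D(Y)={1,2,4,5} D(X)={1,2,3,4,5}: no change
Constraint 2 (Z != W) on D(Z)={1,2,3,4} D(W)={1,2,3,4,5}: no change
Constraint 3 (W < X) on D(W)={1,2,3,4,5} D(X)={1,2,3,4,5}: W {1,2,3,4,5}->{1,2,3,4}; X {1,2,3,4,5}->{2,3,4,5}
So after constraint 3: D(W)={1,2,3,4}, size = 4

Answer: 4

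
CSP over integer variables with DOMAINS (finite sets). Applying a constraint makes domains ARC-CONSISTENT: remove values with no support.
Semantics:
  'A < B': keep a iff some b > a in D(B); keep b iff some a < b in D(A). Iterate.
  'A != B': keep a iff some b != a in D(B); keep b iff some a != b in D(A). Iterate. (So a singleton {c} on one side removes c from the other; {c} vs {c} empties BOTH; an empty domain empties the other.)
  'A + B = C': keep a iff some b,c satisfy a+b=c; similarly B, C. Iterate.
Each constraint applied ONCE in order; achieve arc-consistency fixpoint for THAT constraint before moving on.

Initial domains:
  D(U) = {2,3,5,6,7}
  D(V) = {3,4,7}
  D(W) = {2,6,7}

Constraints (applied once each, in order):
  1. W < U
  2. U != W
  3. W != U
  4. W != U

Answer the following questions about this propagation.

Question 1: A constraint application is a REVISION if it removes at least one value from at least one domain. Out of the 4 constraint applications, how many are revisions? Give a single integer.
Answer: 1

Derivation:
Constraint 1 (W < U) on D(W)={2,6,7} D(U)={2,3,5,6,7}: W {2,6,7}->{2,6}; U {2,3,5,6,7}->{3,5,6,7} => REVISION
Constraint 2 (U != W) on D(U)={3,5,6,7} D(W)={2,6}: no change => not a revision
Constraint 3 (W != U) on D(W)={2,6} D(U)={3,5,6,7}: no change => not a revision
Constraint 4 (W != U) on D(W)={2,6} D(U)={3,5,6,7}: no change => not a revision
Total revisions = 1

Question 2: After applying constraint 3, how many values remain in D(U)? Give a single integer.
Constraint 1 (W < U) on D(W)={2,6,7} D(U)={2,3,5,6,7}: W {2,6,7}->{2,6}; U {2,3,5,6,7}->{3,5,6,7}
Constraint 2 (U != W) on D(U)={3,5,6,7} D(W)={2,6}: no change
Constraint 3 (W != U) on D(W)={2,6} D(U)={3,5,6,7}: no change
So after constraint 3: D(U)={3,5,6,7}, size = 4

Answer: 4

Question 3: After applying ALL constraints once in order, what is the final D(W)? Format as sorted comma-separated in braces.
Answer: {2,6}

Derivation:
Constraint 1 (W < U) on D(W)={2,6,7} D(U)={2,3,5,6,7}: W {2,6,7}->{2,6}; U {2,3,5,6,7}->{3,5,6,7}
Constraint 2 (U != W) on D(U)={3,5,6,7} D(W)={2,6}: no change
Constraint 3 (W != U) on D(W)={2,6} D(U)={3,5,6,7}: no change
Constraint 4 (W != U) on D(W)={2,6} D(U)={3,5,6,7}: no change
So after all 4 constraints: D(W) = {2,6}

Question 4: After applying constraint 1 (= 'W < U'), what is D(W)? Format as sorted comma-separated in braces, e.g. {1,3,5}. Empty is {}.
Constraint 1 (W < U) on D(W)={2,6,7} D(U)={2,3,5,6,7}: W {2,6,7}->{2,6}; U {2,3,5,6,7}->{3,5,6,7}
So after constraint 1: D(W) = {2,6}

Answer: {2,6}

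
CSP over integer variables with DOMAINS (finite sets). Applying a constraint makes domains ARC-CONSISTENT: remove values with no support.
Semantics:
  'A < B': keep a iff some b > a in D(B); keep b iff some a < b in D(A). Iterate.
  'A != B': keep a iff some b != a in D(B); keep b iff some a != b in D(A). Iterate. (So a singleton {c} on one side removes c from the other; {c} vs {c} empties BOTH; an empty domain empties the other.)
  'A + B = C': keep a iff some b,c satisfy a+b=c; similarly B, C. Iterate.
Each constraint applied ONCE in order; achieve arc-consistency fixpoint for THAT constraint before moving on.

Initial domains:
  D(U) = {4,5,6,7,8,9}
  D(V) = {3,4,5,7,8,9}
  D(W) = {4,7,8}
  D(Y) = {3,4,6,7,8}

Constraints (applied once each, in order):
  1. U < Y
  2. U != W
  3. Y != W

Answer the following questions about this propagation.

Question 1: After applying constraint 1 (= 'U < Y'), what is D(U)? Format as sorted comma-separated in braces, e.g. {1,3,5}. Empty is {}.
Constraint 1 (U < Y) on D(U)={4,5,6,7,8,9} D(Y)={3,4,6,7,8}: U {4,5,6,7,8,9}->{4,5,6,7}; Y {3,4,6,7,8}->{6,7,8}
So after constraint 1: D(U) = {4,5,6,7}

Answer: {4,5,6,7}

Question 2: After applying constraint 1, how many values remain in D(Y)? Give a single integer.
Constraint 1 (U < Y) on D(U)={4,5,6,7,8,9} D(Y)={3,4,6,7,8}: U {4,5,6,7,8,9}->{4,5,6,7}; Y {3,4,6,7,8}->{6,7,8}
So after constraint 1: D(Y)={6,7,8}, size = 3

Answer: 3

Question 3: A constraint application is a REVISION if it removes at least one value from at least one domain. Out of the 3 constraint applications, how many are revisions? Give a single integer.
Constraint 1 (U < Y) on D(U)={4,5,6,7,8,9} D(Y)={3,4,6,7,8}: U {4,5,6,7,8,9}->{4,5,6,7}; Y {3,4,6,7,8}->{6,7,8} => REVISION
Constraint 2 (U != W) on D(U)={4,5,6,7} D(W)={4,7,8}: no change => not a revision
Constraint 3 (Y != W) on D(Y)={6,7,8} D(W)={4,7,8}: no change => not a revision
Total revisions = 1

Answer: 1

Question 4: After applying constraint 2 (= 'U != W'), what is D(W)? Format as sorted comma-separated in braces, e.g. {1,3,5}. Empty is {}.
Answer: {4,7,8}

Derivation:
Constraint 1 (U < Y) on D(U)={4,5,6,7,8,9} D(Y)={3,4,6,7,8}: U {4,5,6,7,8,9}->{4,5,6,7}; Y {3,4,6,7,8}->{6,7,8}
Constraint 2 (U != W) on D(U)={4,5,6,7} D(W)={4,7,8}: no change
So after constraint 2: D(W) = {4,7,8}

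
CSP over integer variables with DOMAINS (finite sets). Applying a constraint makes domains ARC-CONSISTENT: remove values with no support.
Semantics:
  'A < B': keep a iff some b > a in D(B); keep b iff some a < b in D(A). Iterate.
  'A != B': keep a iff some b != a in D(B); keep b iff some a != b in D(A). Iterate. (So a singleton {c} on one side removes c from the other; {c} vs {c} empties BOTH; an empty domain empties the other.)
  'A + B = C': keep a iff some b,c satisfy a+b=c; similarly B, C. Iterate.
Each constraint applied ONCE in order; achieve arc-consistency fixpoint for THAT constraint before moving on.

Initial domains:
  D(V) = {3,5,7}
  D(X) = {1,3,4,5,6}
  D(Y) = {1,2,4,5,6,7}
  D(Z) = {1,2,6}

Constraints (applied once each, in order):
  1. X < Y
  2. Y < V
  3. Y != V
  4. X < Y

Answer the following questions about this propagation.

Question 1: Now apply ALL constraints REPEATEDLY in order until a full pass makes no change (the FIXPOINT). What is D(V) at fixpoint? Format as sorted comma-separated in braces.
pass 0 (initial): D(V)={3,5,7}
pass 1: X {1,3,4,5,6}->{1,3,4,5}; Y {1,2,4,5,6,7}->{2,4,5,6}
pass 2: no change
Fixpoint after 2 passes: D(V) = {3,5,7}

Answer: {3,5,7}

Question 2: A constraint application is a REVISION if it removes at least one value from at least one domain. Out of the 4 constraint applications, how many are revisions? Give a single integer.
Constraint 1 (X < Y) on D(X)={1,3,4,5,6} D(Y)={1,2,4,5,6,7}: Y {1,2,4,5,6,7}->{2,4,5,6,7} => REVISION
Constraint 2 (Y < V) on D(Y)={2,4,5,6,7} D(V)={3,5,7}: Y {2,4,5,6,7}->{2,4,5,6} => REVISION
Constraint 3 (Y != V) on D(Y)={2,4,5,6} D(V)={3,5,7}: no change => not a revision
Constraint 4 (X < Y) on D(X)={1,3,4,5,6} D(Y)={2,4,5,6}: X {1,3,4,5,6}->{1,3,4,5} => REVISION
Total revisions = 3

Answer: 3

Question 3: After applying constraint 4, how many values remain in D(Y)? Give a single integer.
Answer: 4

Derivation:
Constraint 1 (X < Y) on D(X)={1,3,4,5,6} D(Y)={1,2,4,5,6,7}: Y {1,2,4,5,6,7}->{2,4,5,6,7}
Constraint 2 (Y < V) on D(Y)={2,4,5,6,7} D(V)={3,5,7}: Y {2,4,5,6,7}->{2,4,5,6}
Constraint 3 (Y != V) on D(Y)={2,4,5,6} D(V)={3,5,7}: no change
Constraint 4 (X < Y) on D(X)={1,3,4,5,6} D(Y)={2,4,5,6}: X {1,3,4,5,6}->{1,3,4,5}
So after constraint 4: D(Y)={2,4,5,6}, size = 4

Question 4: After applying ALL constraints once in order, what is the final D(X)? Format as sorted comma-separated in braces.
Answer: {1,3,4,5}

Derivation:
Constraint 1 (X < Y) on D(X)={1,3,4,5,6} D(Y)={1,2,4,5,6,7}: Y {1,2,4,5,6,7}->{2,4,5,6,7}
Constraint 2 (Y < V) on D(Y)={2,4,5,6,7} D(V)={3,5,7}: Y {2,4,5,6,7}->{2,4,5,6}
Constraint 3 (Y != V) on D(Y)={2,4,5,6} D(V)={3,5,7}: no change
Constraint 4 (X < Y) on D(X)={1,3,4,5,6} D(Y)={2,4,5,6}: X {1,3,4,5,6}->{1,3,4,5}
So after all 4 constraints: D(X) = {1,3,4,5}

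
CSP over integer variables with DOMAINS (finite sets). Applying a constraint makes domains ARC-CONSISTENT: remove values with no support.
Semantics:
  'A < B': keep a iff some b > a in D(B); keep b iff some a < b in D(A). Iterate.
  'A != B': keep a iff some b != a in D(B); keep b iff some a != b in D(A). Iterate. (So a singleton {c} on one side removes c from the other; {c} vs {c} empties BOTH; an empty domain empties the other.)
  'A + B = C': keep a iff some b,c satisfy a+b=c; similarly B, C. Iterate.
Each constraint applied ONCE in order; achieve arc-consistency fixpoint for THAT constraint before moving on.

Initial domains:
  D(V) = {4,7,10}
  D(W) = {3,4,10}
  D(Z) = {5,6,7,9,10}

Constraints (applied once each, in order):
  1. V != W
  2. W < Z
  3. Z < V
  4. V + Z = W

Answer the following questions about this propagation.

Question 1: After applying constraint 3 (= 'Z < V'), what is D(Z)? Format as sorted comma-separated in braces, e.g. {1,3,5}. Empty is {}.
Answer: {5,6,7,9}

Derivation:
Constraint 1 (V != W) on D(V)={4,7,10} D(W)={3,4,10}: no change
Constraint 2 (W < Z) on D(W)={3,4,10} D(Z)={5,6,7,9,10}: W {3,4,10}->{3,4}
Constraint 3 (Z < V) on D(Z)={5,6,7,9,10} D(V)={4,7,10}: Z {5,6,7,9,10}->{5,6,7,9}; V {4,7,10}->{7,10}
So after constraint 3: D(Z) = {5,6,7,9}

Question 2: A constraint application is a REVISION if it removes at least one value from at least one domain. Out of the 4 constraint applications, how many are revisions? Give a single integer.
Constraint 1 (V != W) on D(V)={4,7,10} D(W)={3,4,10}: no change => not a revision
Constraint 2 (W < Z) on D(W)={3,4,10} D(Z)={5,6,7,9,10}: W {3,4,10}->{3,4} => REVISION
Constraint 3 (Z < V) on D(Z)={5,6,7,9,10} D(V)={4,7,10}: Z {5,6,7,9,10}->{5,6,7,9}; V {4,7,10}->{7,10} => REVISION
Constraint 4 (V + Z = W) on D(V)={7,10} D(Z)={5,6,7,9} D(W)={3,4}: V {7,10}->{}; Z {5,6,7,9}->{}; W {3,4}->{} => REVISION
Total revisions = 3

Answer: 3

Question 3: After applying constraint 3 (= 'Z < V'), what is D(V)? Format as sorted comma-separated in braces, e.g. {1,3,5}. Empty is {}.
Constraint 1 (V != W) on D(V)={4,7,10} D(W)={3,4,10}: no change
Constraint 2 (W < Z) on D(W)={3,4,10} D(Z)={5,6,7,9,10}: W {3,4,10}->{3,4}
Constraint 3 (Z < V) on D(Z)={5,6,7,9,10} D(V)={4,7,10}: Z {5,6,7,9,10}->{5,6,7,9}; V {4,7,10}->{7,10}
So after constraint 3: D(V) = {7,10}

Answer: {7,10}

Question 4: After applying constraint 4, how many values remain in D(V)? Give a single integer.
Answer: 0

Derivation:
Constraint 1 (V != W) on D(V)={4,7,10} D(W)={3,4,10}: no change
Constraint 2 (W < Z) on D(W)={3,4,10} D(Z)={5,6,7,9,10}: W {3,4,10}->{3,4}
Constraint 3 (Z < V) on D(Z)={5,6,7,9,10} D(V)={4,7,10}: Z {5,6,7,9,10}->{5,6,7,9}; V {4,7,10}->{7,10}
Constraint 4 (V + Z = W) on D(V)={7,10} D(Z)={5,6,7,9} D(W)={3,4}: V {7,10}->{}; Z {5,6,7,9}->{}; W {3,4}->{}
So after constraint 4: D(V)={}, size = 0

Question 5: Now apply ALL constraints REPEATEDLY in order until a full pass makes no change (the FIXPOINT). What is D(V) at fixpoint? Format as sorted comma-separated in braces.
pass 0 (initial): D(V)={4,7,10}
pass 1: V {4,7,10}->{}; W {3,4,10}->{}; Z {5,6,7,9,10}->{}
pass 2: no change
Fixpoint after 2 passes: D(V) = {}

Answer: {}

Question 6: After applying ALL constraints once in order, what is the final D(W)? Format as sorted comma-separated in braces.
Constraint 1 (V != W) on D(V)={4,7,10} D(W)={3,4,10}: no change
Constraint 2 (W < Z) on D(W)={3,4,10} D(Z)={5,6,7,9,10}: W {3,4,10}->{3,4}
Constraint 3 (Z < V) on D(Z)={5,6,7,9,10} D(V)={4,7,10}: Z {5,6,7,9,10}->{5,6,7,9}; V {4,7,10}->{7,10}
Constraint 4 (V + Z = W) on D(V)={7,10} D(Z)={5,6,7,9} D(W)={3,4}: V {7,10}->{}; Z {5,6,7,9}->{}; W {3,4}->{}
So after all 4 constraints: D(W) = {}

Answer: {}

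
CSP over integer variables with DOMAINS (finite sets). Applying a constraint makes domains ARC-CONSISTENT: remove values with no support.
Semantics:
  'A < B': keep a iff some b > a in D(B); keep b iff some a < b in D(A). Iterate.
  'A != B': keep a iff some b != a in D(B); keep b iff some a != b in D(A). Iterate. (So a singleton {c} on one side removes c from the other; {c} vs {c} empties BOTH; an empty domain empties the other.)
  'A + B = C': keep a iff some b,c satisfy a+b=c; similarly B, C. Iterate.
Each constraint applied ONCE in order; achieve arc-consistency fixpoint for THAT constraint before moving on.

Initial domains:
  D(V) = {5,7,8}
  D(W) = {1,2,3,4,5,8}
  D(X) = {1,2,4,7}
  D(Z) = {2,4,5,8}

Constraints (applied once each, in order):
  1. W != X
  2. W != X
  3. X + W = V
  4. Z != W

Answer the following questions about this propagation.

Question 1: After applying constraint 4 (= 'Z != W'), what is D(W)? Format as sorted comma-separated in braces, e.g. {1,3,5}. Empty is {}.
Answer: {1,3,4,5}

Derivation:
Constraint 1 (W != X) on D(W)={1,2,3,4,5,8} D(X)={1,2,4,7}: no change
Constraint 2 (W != X) on D(W)={1,2,3,4,5,8} D(X)={1,2,4,7}: no change
Constraint 3 (X + W = V) on D(X)={1,2,4,7} D(W)={1,2,3,4,5,8} D(V)={5,7,8}: W {1,2,3,4,5,8}->{1,3,4,5}
Constraint 4 (Z != W) on D(Z)={2,4,5,8} D(W)={1,3,4,5}: no change
So after constraint 4: D(W) = {1,3,4,5}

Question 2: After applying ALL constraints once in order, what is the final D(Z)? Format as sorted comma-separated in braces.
Answer: {2,4,5,8}

Derivation:
Constraint 1 (W != X) on D(W)={1,2,3,4,5,8} D(X)={1,2,4,7}: no change
Constraint 2 (W != X) on D(W)={1,2,3,4,5,8} D(X)={1,2,4,7}: no change
Constraint 3 (X + W = V) on D(X)={1,2,4,7} D(W)={1,2,3,4,5,8} D(V)={5,7,8}: W {1,2,3,4,5,8}->{1,3,4,5}
Constraint 4 (Z != W) on D(Z)={2,4,5,8} D(W)={1,3,4,5}: no change
So after all 4 constraints: D(Z) = {2,4,5,8}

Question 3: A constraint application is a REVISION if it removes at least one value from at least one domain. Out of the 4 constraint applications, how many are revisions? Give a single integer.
Constraint 1 (W != X) on D(W)={1,2,3,4,5,8} D(X)={1,2,4,7}: no change => not a revision
Constraint 2 (W != X) on D(W)={1,2,3,4,5,8} D(X)={1,2,4,7}: no change => not a revision
Constraint 3 (X + W = V) on D(X)={1,2,4,7} D(W)={1,2,3,4,5,8} D(V)={5,7,8}: W {1,2,3,4,5,8}->{1,3,4,5} => REVISION
Constraint 4 (Z != W) on D(Z)={2,4,5,8} D(W)={1,3,4,5}: no change => not a revision
Total revisions = 1

Answer: 1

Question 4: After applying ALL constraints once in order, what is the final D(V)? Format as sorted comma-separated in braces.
Constraint 1 (W != X) on D(W)={1,2,3,4,5,8} D(X)={1,2,4,7}: no change
Constraint 2 (W != X) on D(W)={1,2,3,4,5,8} D(X)={1,2,4,7}: no change
Constraint 3 (X + W = V) on D(X)={1,2,4,7} D(W)={1,2,3,4,5,8} D(V)={5,7,8}: W {1,2,3,4,5,8}->{1,3,4,5}
Constraint 4 (Z != W) on D(Z)={2,4,5,8} D(W)={1,3,4,5}: no change
So after all 4 constraints: D(V) = {5,7,8}

Answer: {5,7,8}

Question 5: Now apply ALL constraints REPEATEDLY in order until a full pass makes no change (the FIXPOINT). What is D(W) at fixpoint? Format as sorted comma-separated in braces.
pass 0 (initial): D(W)={1,2,3,4,5,8}
pass 1: W {1,2,3,4,5,8}->{1,3,4,5}
pass 2: no change
Fixpoint after 2 passes: D(W) = {1,3,4,5}

Answer: {1,3,4,5}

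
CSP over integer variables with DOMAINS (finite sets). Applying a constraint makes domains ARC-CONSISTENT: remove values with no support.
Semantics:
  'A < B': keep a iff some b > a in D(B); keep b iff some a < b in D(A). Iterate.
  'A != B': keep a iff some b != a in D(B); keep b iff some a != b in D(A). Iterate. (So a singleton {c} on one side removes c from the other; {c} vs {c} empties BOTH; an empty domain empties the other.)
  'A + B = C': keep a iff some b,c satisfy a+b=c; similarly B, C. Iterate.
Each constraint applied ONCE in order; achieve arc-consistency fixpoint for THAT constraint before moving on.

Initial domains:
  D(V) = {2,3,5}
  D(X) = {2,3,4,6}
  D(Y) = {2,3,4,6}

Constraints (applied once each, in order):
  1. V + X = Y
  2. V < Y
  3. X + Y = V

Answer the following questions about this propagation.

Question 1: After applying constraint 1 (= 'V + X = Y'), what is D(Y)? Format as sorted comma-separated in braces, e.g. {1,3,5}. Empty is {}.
Answer: {4,6}

Derivation:
Constraint 1 (V + X = Y) on D(V)={2,3,5} D(X)={2,3,4,6} D(Y)={2,3,4,6}: V {2,3,5}->{2,3}; X {2,3,4,6}->{2,3,4}; Y {2,3,4,6}->{4,6}
So after constraint 1: D(Y) = {4,6}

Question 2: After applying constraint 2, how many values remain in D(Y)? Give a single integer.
Constraint 1 (V + X = Y) on D(V)={2,3,5} D(X)={2,3,4,6} D(Y)={2,3,4,6}: V {2,3,5}->{2,3}; X {2,3,4,6}->{2,3,4}; Y {2,3,4,6}->{4,6}
Constraint 2 (V < Y) on D(V)={2,3} D(Y)={4,6}: no change
So after constraint 2: D(Y)={4,6}, size = 2

Answer: 2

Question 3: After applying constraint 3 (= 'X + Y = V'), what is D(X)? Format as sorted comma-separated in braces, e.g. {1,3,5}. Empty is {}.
Constraint 1 (V + X = Y) on D(V)={2,3,5} D(X)={2,3,4,6} D(Y)={2,3,4,6}: V {2,3,5}->{2,3}; X {2,3,4,6}->{2,3,4}; Y {2,3,4,6}->{4,6}
Constraint 2 (V < Y) on D(V)={2,3} D(Y)={4,6}: no change
Constraint 3 (X + Y = V) on D(X)={2,3,4} D(Y)={4,6} D(V)={2,3}: X {2,3,4}->{}; Y {4,6}->{}; V {2,3}->{}
So after constraint 3: D(X) = {}

Answer: {}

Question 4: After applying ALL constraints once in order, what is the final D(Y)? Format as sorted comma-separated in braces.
Answer: {}

Derivation:
Constraint 1 (V + X = Y) on D(V)={2,3,5} D(X)={2,3,4,6} D(Y)={2,3,4,6}: V {2,3,5}->{2,3}; X {2,3,4,6}->{2,3,4}; Y {2,3,4,6}->{4,6}
Constraint 2 (V < Y) on D(V)={2,3} D(Y)={4,6}: no change
Constraint 3 (X + Y = V) on D(X)={2,3,4} D(Y)={4,6} D(V)={2,3}: X {2,3,4}->{}; Y {4,6}->{}; V {2,3}->{}
So after all 3 constraints: D(Y) = {}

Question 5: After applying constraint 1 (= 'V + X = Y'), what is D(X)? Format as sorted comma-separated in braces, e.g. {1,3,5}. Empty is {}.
Answer: {2,3,4}

Derivation:
Constraint 1 (V + X = Y) on D(V)={2,3,5} D(X)={2,3,4,6} D(Y)={2,3,4,6}: V {2,3,5}->{2,3}; X {2,3,4,6}->{2,3,4}; Y {2,3,4,6}->{4,6}
So after constraint 1: D(X) = {2,3,4}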